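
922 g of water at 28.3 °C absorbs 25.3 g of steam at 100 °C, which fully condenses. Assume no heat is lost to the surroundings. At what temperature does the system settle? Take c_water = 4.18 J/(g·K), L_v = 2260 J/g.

Heat gained plus heat lost sum to zero:
latent heat released on condensation: 25.3×2260 = 57178
  condensate cools 100→T: 25.3×4.18×(T − 100) = 105.75(T − 100)
  original water: 3854(T − 28.3)
3959.7 T = 57178 + 10575 + 109067 = 176820
T ≈ 44.65 °C, under the boiling point, so the assumption holds.

T_f ≈ 44.7 °C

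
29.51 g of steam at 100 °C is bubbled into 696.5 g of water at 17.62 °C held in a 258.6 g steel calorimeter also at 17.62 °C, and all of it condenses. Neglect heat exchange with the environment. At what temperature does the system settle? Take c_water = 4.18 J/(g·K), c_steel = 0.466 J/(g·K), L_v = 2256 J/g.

T_f ≈ 41.9 °C

Setting the total heat transfer to zero:
condense steam: −29.51×2256 = −66575
  condensed water 100 °C→T: 123.35(T − 100)
  original water: 2911.4(T − 17.62)
  cup: 120.51(T − 17.62)
3155.2 T = 66575 + 12335 + 53422 = 132331
T ≈ 41.94 °C, under the boiling point, so the assumption holds.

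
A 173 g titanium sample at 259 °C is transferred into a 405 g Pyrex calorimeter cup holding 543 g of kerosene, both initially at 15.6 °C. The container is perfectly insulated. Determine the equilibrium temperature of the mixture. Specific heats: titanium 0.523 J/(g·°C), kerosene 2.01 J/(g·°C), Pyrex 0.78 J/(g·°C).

T_f = Σ m_i c_i T_i / Σ m_i c_i:
T_f = (90.48×259 + 1091.4×15.6 + 315.9×15.6) / (90.48 + 1091.4 + 315.9)
    = 45388 / 1497.8 ≈ 30.30 °C

T_f ≈ 30.3 °C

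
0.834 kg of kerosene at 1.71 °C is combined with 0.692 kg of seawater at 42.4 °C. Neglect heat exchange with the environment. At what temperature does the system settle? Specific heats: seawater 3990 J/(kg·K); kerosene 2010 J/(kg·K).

T_f ≈ 27.0 °C

Taking heat into each body as positive, Σ m c ΔT = 0:
0.692*3990*(T − 42.4) + 0.834*2010*(T − 1.71) = 0
2761.1(T − 42.4) + 1676.3(T − 1.71) = 0
4437.4 T = 119936
T = 119936/4437.4 ≈ 27.03 °C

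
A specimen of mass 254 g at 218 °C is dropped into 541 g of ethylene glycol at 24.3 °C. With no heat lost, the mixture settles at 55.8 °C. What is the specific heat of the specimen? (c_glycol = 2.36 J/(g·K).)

Heat lost by the specimen = heat gained by the glycol:
254·c·(218 − 55.8) = 541·2.36·(55.8 − 24.3)
41199 c = 40218  ⇒  c ≈ 0.9762 J/(g·K)

c ≈ 0.976 J/(g·K)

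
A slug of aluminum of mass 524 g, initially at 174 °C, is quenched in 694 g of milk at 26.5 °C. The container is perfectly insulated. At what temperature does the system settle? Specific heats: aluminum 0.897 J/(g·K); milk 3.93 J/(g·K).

T_f ≈ 48.2 °C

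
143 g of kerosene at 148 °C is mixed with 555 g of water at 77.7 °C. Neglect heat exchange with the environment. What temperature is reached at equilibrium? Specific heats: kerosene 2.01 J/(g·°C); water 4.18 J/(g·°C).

Net heat exchanged in the isolated system is zero:
143*2.01*(T − 148) + 555*4.18*(T − 77.7) = 0
(287.43 + 2319.9) T = 287.43*148 + 2319.9*77.7
T ≈ 85.45 °C

T_f ≈ 85.4 °C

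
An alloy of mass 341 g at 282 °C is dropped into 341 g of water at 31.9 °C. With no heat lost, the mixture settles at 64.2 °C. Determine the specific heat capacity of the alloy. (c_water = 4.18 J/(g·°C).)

Heat lost by the alloy = heat gained by the water:
341·c·(282 − 64.2) = 341·4.18·(64.2 − 31.9)
74270 c = 46040  ⇒  c ≈ 0.6199 J/(g·°C)

c ≈ 0.62 J/(g·°C)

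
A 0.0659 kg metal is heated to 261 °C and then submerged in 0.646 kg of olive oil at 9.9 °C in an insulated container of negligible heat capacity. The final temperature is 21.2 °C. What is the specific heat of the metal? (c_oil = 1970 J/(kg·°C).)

Heat lost by the metal = heat gained by the oil:
0.0659×c×(261 − 21.2) = 0.646×1970×(21.2 − 9.9)
15.8 c = 14381  ⇒  c ≈ 910 J/(kg·°C)

c ≈ 910 J/(kg·°C)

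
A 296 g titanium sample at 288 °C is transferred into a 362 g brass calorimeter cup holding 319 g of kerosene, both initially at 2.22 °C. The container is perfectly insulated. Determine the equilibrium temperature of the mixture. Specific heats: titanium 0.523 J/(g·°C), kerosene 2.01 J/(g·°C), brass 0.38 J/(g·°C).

T_f ≈ 49.6 °C

Net heat exchanged in the isolated system is zero:
296×0.523×(T − 288) + 319×2.01×(T − 2.22) + 362×0.38×(T − 2.22) = 0
(154.81 + 641.19 + 137.56) T = 154.81×288 + 641.19×2.22 + 137.56×2.22
T = 46314 / 933.56 = 49.6 °C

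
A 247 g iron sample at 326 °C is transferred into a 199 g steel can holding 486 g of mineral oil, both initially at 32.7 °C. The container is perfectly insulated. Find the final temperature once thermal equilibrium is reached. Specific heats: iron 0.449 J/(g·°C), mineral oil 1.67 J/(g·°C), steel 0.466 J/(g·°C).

T_f ≈ 64.7 °C

Taking heat into each body as positive, Σ m c ΔT = 0:
247×0.449×(T − 326) + 486×1.67×(T − 32.7) + 199×0.466×(T − 32.7) = 0
(110.9 + 811.62 + 92.73) T = 110.9×326 + 811.62×32.7 + 92.73×32.7
T ≈ 64.74 °C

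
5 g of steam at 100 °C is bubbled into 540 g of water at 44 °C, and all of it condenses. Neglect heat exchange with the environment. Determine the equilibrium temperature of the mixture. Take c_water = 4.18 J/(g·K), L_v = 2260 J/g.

T_f ≈ 49.5 °C

Taking heat into each body as positive, Σ m c ΔT = 0:
condense steam: −5×2260 = −11300
  condensate cools 100→T: 5×4.18×(T − 100) = 20.9(T − 100)
  original water: 2257.2(T − 44)
2278.1 T = 11300 + 2090 + 99317 = 112707
T ≈ 49.47 °C (< 100 °C, so full condensation is consistent).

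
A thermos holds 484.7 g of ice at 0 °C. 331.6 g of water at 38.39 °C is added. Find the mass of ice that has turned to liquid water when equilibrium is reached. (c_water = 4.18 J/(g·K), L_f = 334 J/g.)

Water can give up m c ΔT = 331.6×4.18×38.39 = 53212 J before reaching 0 °C.
Melting all 484.7 g of ice would need 484.7×334 = 161890 J.
53212 J < 161890 J, so only part of the ice melts and the system sits at 0 °C.
m_melt = 53212 / L_f = 159.3 g.

m_melted ≈ 159 g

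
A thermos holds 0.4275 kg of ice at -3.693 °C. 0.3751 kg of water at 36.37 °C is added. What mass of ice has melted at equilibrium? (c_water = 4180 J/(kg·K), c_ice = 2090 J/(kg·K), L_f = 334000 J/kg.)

m_melted ≈ 0.161 kg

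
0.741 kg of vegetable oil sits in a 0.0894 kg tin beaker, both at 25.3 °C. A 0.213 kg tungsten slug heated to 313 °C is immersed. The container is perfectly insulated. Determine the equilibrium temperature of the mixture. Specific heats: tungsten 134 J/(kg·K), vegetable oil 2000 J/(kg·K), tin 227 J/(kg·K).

T_f = Σ m_i c_i T_i / Σ m_i c_i:
T_f = (28.54*313 + 1482*25.3 + 20.29*25.3) / (28.54 + 1482 + 20.29)
    = 46942 / 1530.8 ≈ 30.66 °C

T_f ≈ 30.7 °C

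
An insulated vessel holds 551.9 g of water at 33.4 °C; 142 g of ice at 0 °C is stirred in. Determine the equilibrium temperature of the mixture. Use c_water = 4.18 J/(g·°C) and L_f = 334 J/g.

T_f ≈ 10.2 °C

Setting the total heat transfer to zero:
latent heat to melt: 142·334 = 47428
  meltwater 0→T: 142·4.18·T = 593.56 T
  water cools: 551.9·4.18·(T − 33.4) = 2306.9(T − 33.4)
2900.5 T = 77052 − 47428 = 29624
T ≈ 10.21 °C (positive, so assuming full melt was valid).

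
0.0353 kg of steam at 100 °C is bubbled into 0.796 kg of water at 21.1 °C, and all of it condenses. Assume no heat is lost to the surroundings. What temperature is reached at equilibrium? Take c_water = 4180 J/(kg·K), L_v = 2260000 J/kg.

T_f ≈ 47.4 °C

Heat gained plus heat lost sum to zero:
latent heat released on condensation: 0.0353·2260000 = 79778; condensed water 100 °C→T: 147.55(T − 100); water warms: 0.796·4180·(T − 21.1) = 3327.3(T − 21.1)
3474.8 T = 79778 + 14755 + 70206 = 164739
T ≈ 47.41 °C — below 100 °C, confirming all the steam condensed.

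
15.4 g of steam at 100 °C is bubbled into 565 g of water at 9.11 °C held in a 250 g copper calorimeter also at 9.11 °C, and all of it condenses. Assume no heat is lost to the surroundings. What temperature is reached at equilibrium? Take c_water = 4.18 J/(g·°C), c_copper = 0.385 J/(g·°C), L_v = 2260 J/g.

T_f ≈ 25.2 °C

Net heat exchanged in the isolated system is zero:
latent heat released on condensation: 15.4·2260 = 34804
  condensate cools 100→T: 15.4·4.18·(T − 100) = 64.37(T − 100)
  original water: 2361.7(T − 9.11)
  copper cup: 250·0.385·(T − 9.11) = 96.25(T − 9.11)
2522.3 T = 34804 + 6437.2 + 22392 = 63633
T ≈ 25.23 °C (< 100 °C, so full condensation is consistent).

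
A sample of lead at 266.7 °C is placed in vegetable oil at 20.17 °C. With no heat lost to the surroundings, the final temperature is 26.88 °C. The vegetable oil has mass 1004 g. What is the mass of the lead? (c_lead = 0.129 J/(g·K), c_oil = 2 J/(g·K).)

m ≈ 436 g

Heat lost by the lead = heat gained by the oil:
m·0.129·(266.7 − 26.88) = 1004·2·(26.88 − 20.17)
30.94 m = 13474  ⇒  m ≈ 435.5 g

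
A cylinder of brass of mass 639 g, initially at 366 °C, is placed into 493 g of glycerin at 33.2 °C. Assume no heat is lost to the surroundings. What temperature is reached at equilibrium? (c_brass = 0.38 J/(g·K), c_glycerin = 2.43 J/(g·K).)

T_f ≈ 89.3 °C

Set heat shed by the hot body equal to heat absorbed by the cold body:
639*0.38*(366 − T) = 493*2.43*(T − 33.2)
242.82(366 − T) = 1198(T − 33.2)
1440.8 T = 128645  ⇒  T ≈ 89.29 °C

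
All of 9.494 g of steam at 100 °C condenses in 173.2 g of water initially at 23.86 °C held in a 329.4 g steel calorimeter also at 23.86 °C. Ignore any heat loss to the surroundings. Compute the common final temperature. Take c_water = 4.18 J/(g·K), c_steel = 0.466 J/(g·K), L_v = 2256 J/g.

T_f ≈ 50.5 °C

Let T be the final temperature. ΣQ_i = 0:
condense steam: −9.494·2256 = −21418; condensate cools 100→T: 9.494·4.18·(T − 100) = 39.68(T − 100); original water: 723.98(T − 23.86); steel cup: 329.4·0.466·(T − 23.86) = 153.5(T − 23.86)
917.16 T = 21418 + 3968.5 + 20937 = 46324
T ≈ 50.51 °C — below 100 °C, confirming all the steam condensed.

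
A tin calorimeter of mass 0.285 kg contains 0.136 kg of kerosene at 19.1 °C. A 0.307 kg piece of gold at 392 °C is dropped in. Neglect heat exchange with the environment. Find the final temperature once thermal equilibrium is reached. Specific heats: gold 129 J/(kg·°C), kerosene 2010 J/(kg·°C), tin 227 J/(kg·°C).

T_f ≈ 58.2 °C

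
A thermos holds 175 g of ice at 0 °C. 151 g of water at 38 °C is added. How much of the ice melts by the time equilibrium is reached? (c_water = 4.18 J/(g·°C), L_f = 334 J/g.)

Cooling the water to 0 °C releases 151×4.18×38 = 23985 J.
Melting all 175 g of ice would need 175×334 = 58450 J.
23985 J < 58450 J, so only part of the ice melts and the system sits at 0 °C.
m_melted×334 = 23985  ⇒  m_melted ≈ 71.81 g.

m_melted ≈ 71.8 g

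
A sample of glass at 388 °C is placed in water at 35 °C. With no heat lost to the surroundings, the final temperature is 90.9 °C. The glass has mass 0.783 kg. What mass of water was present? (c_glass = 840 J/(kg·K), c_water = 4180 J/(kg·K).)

Heat lost by the glass = heat gained by the water:
0.783·840·(388 − 90.9) = m·4180·(90.9 − 35)
233662 m = 195409  ⇒  m ≈ 0.8363 kg

m ≈ 0.836 kg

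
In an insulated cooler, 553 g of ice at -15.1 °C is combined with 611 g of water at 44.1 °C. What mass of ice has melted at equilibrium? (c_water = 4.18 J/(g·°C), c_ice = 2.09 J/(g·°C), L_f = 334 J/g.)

m_melted ≈ 285 g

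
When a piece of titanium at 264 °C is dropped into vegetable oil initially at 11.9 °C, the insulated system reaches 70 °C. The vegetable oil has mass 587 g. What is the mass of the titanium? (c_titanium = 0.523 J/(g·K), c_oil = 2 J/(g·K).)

m ≈ 672 g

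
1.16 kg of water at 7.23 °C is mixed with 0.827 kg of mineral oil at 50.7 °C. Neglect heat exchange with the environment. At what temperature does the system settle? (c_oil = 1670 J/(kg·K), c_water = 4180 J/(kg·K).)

T_f ≈ 16.9 °C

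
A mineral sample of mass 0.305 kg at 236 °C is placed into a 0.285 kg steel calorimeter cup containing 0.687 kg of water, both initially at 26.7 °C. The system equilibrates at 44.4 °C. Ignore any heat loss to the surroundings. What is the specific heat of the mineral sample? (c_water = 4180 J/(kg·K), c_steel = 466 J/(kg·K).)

Conservation of energy gives ΣQ = 0:
0.305×c×(44.4 − 236) + 0.687×4180×(44.4 − 26.7) + 0.285×466×(44.4 − 26.7) = 0
-58.44 c = -53179
c = -53179/-58.44 ≈ 910 J/(kg·K)

c ≈ 910 J/(kg·K)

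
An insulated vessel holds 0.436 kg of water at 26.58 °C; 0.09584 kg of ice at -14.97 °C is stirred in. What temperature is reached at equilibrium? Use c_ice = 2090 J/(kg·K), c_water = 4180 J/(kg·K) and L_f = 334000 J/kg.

Energy conservation, ΣQ = 0:
ice -14.97→0 °C: 0.09584·2090·14.97 = 2998.6; fusion: m_ice L_f = 0.09584·334000 = 32011; warm the meltwater: 400.61 T; water cools: 0.436·4180·(T − 26.58) = 1822.5(T − 26.58)
2223.1 T = 48442 − 35009 = 13432
T ≈ 6.04 °C. Since T > 0 °C, the all-ice-melts assumption holds.

T_f ≈ 6.0 °C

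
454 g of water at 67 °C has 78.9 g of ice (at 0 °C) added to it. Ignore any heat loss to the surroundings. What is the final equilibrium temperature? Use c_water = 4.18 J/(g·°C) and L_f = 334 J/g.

T_f ≈ 45.2 °C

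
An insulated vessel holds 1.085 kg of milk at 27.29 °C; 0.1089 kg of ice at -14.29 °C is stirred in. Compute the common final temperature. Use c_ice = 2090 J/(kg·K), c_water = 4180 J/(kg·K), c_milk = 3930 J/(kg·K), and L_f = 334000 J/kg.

Conservation of energy gives ΣQ = 0:
warm ice to 0 °C: 0.1089·2090·(0 − (-14.29)) = 3252.4
  fusion: m_ice L_f = 0.1089·334000 = 36373
  warm the meltwater: 455.2 T
  milk cools: 1.085·3930·(T − 27.29) = 4264.1(T − 27.29)
4719.3 T = 116366 − 39625 = 76741
T ≈ 16.26 °C (positive, so assuming full melt was valid).

T_f ≈ 16.3 °C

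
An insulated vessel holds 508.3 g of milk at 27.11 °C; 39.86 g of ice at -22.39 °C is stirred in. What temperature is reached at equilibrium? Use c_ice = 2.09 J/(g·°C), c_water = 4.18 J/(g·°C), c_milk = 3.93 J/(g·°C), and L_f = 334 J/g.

T_f ≈ 18.0 °C

Conservation of energy gives ΣQ = 0:
warm ice to 0 °C: 39.86×2.09×(0 − (-22.39)) = 1865.3
  latent heat to melt: 39.86×334 = 13313
  meltwater 0→T: 39.86×4.18×T = 166.61 T
  milk: 1997.6(T − 27.11)
2164.2 T = 54155 − 15178 = 38977
T ≈ 18.01 °C. Since T > 0 °C, the all-ice-melts assumption holds.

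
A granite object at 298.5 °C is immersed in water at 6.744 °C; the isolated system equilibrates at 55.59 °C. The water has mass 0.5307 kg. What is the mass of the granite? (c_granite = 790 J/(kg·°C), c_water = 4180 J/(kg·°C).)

m ≈ 0.565 kg

|Q_granite| = |Q_water|:
m×790×(298.5 − 55.59) = 0.5307×4180×(55.59 − 6.744)
191899 m = 108356  ⇒  m ≈ 0.5647 kg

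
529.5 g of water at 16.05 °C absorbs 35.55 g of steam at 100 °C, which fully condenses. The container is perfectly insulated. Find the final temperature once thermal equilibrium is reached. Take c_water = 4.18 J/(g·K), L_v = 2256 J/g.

Net heat exchanged in the isolated system is zero:
latent heat released on condensation: 35.55×2256 = 80201; condensed water 100 °C→T: 148.6(T − 100); original water: 2213.3(T − 16.05)
2361.9 T = 80201 + 14860 + 35524 = 130584
T ≈ 55.29 °C (< 100 °C, so full condensation is consistent).

T_f ≈ 55.3 °C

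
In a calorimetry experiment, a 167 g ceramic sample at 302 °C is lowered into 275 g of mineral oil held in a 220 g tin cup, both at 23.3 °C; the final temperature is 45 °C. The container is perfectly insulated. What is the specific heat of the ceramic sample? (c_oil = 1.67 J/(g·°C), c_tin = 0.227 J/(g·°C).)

Taking heat into each body as positive, Σ m c ΔT = 0:
167×c×(45 − 302) + 275×1.67×(45 − 23.3) + 220×0.227×(45 − 23.3) = 0
-42919 c = -11049
c = -11049/-42919 ≈ 0.2574 J/(g·°C)

c ≈ 0.257 J/(g·°C)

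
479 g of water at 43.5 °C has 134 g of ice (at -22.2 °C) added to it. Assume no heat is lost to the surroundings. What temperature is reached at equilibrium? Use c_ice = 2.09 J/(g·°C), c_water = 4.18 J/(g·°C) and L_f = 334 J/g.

T_f ≈ 14.1 °C

Sum of m c ΔT and latent-heat terms is zero:
warm ice to 0 °C: 134×2.09×(0 − (-22.2)) = 6217.3; melt ice: 134×334 = 44756; meltwater 0→T: 134×4.18×T = 560.12 T; water: 2002.2(T − 43.5)
2562.3 T = 87097 − 50973 = 36123
T ≈ 14.10 °C — above 0 °C, consistent with complete melting.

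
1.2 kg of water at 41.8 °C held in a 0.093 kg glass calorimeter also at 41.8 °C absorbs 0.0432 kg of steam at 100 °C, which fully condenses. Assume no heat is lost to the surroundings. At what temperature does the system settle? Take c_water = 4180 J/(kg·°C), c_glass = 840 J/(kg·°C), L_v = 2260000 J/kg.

T_f ≈ 62.3 °C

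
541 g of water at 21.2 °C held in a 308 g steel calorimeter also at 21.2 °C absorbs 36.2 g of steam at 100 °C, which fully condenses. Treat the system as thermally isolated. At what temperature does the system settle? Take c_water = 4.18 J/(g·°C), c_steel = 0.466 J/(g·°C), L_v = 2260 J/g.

Sum of m c ΔT and latent-heat terms is zero:
steam→water at 100 °C releases m L_v = 36.2×2260 = 81812
  condensed water 100 °C→T: 151.32(T − 100)
  water warms: 541×4.18×(T − 21.2) = 2261.4(T − 21.2)
  cup: 143.53(T − 21.2)
2556.2 T = 81812 + 15132 + 50984 = 147928
T ≈ 57.87 °C — below 100 °C, confirming all the steam condensed.

T_f ≈ 57.9 °C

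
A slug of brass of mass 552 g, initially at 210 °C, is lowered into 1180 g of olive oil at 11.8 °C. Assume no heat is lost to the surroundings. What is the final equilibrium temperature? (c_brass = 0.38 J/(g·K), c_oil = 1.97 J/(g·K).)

T_f = Σ m_i c_i T_i / Σ m_i c_i:
T_f = (209.76×210 + 2324.6×11.8) / (209.76 + 2324.6)
    = 71480 / 2534.4 ≈ 28.20 °C

T_f ≈ 28.2 °C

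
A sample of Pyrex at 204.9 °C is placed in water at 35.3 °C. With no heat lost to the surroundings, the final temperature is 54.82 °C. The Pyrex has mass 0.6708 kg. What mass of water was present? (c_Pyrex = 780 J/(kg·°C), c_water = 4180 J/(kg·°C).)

Conservation of energy gives ΣQ = 0:
0.6708·780·(54.82 − 204.9) + m·4180·(54.82 − 35.3) = 0
81594 m = 78525
m = 78525/81594 ≈ 0.9624 kg

m ≈ 0.962 kg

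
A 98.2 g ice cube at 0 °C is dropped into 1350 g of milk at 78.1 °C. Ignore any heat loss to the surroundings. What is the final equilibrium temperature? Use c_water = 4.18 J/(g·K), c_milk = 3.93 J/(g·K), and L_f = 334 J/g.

Taking heat into each body as positive, Σ m c ΔT = 0:
latent heat to melt: 98.2·334 = 32799
  meltwater 0→T: 98.2·4.18·T = 410.48 T
  milk cools: 1350·3.93·(T − 78.1) = 5305.5(T − 78.1)
5716 T = 414360 − 32799 = 381561
T ≈ 66.75 °C (positive, so assuming full melt was valid).

T_f ≈ 66.8 °C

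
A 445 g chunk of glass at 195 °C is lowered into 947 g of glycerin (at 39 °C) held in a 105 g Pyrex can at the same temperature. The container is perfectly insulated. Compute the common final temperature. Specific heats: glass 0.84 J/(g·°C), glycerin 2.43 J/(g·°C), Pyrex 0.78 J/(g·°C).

T_f ≈ 60.2 °C

T_f = Σ m_i c_i T_i / Σ m_i c_i:
T_f = (373.8×195 + 2301.2×39 + 81.9×39) / (373.8 + 2301.2 + 81.9)
    = 165832 / 2756.9 ≈ 60.15 °C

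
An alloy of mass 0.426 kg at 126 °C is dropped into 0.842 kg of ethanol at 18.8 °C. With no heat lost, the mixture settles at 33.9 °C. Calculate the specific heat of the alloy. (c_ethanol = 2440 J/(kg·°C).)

Taking heat into each body as positive, Σ m c ΔT = 0:
0.426·c·(33.9 − 126) + 0.842·2440·(33.9 − 18.8) = 0
-39.23 c = -31023
c = -31023/-39.23 ≈ 790.7 J/(kg·°C)

c ≈ 791 J/(kg·°C)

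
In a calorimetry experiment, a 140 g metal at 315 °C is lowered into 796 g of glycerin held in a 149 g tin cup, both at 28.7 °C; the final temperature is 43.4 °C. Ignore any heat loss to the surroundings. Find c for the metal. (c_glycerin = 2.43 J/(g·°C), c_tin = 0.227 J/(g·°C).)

Setting the total heat transfer to zero:
140×c×(43.4 − 315) + 796×2.43×(43.4 − 28.7) + 149×0.227×(43.4 − 28.7) = 0
-38024 c = -28931
c = -28931/-38024 ≈ 0.7609 J/(g·°C)

c ≈ 0.761 J/(g·°C)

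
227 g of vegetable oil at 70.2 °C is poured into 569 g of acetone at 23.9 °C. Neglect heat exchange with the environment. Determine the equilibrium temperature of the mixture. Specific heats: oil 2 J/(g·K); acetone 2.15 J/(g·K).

T_f ≈ 36.4 °C

T_f is the heat-capacity-weighted average of the initial temperatures:
T_f = (454×70.2 + 1223.3×23.9) / (454 + 1223.3)
    = 61109 / 1677.3 ≈ 36.43 °C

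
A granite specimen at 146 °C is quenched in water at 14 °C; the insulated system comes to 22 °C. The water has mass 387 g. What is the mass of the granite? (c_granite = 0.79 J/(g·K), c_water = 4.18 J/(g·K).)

Heat lost by the granite = heat gained by the water:
m·0.79·(146 − 22) = 387·4.18·(22 − 14)
97.96 m = 12941  ⇒  m ≈ 132.1 g

m ≈ 132 g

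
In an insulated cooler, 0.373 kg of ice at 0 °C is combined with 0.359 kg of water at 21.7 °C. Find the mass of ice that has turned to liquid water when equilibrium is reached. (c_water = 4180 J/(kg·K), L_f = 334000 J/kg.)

Water can give up m c ΔT = 0.359·4180·21.7 = 32563 J before reaching 0 °C.
To melt every bit of ice: 0.373·334000 = 124582 J.
32563 J < 124582 J, so only part of the ice melts and the system sits at 0 °C.
m_melt = 32563 / L_f = 0.0975 kg.

m_melted ≈ 0.0975 kg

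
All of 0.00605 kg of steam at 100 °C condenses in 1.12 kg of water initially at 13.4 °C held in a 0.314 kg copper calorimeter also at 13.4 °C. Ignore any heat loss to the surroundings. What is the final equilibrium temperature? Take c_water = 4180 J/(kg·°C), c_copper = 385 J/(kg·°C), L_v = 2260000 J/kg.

T_f ≈ 16.7 °C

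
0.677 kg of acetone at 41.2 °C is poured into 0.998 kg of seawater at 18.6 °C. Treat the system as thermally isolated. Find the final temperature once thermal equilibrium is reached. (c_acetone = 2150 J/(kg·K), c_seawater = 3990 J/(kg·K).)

T_f ≈ 24.6 °C

Taking heat into each body as positive, Σ m c ΔT = 0:
0.677·2150·(T − 41.2) + 0.998·3990·(T − 18.6) = 0
5437.6 T = 134034
T = 134034 / 5437.6 = 24.6 °C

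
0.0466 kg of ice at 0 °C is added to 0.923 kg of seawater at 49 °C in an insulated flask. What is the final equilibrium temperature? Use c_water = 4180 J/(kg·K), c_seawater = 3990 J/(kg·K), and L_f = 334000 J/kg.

T_f ≈ 42.5 °C

Conservation of energy gives ΣQ = 0:
latent heat to melt: 0.0466×334000 = 15564
  meltwater 0→T: 0.0466×4180×T = 194.79 T
  seawater cools: 0.923×3990×(T − 49) = 3682.8(T − 49)
3877.6 T = 180456 − 15564 = 164891
T ≈ 42.52 °C. Since T > 0 °C, the all-ice-melts assumption holds.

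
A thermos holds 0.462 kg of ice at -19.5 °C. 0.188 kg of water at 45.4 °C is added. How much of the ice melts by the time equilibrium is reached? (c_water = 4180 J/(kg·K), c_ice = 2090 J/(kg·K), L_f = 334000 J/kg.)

Cooling the water to 0 °C releases 0.188×4180×45.4 = 35677 J.
Of that, 0.462×2090×19.5 = 18829 J goes to bring the ice to 0 °C, leaving 16848 J.
Fully melting the ice requires m_ice L_f = 0.462×334000 = 154308 J.
16848 J < 154308 J, so only part of the ice melts and the system sits at 0 °C.
m_melted×334000 = 16848  ⇒  m_melted ≈ 0.05044 kg.

m_melted ≈ 0.0504 kg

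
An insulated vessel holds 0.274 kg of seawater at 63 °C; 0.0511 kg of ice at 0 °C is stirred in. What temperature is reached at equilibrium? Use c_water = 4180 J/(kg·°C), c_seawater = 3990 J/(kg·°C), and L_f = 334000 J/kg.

T_f ≈ 39.6 °C

Heat gained plus heat lost sum to zero:
fusion: m_ice L_f = 0.0511×334000 = 17067
  warm the meltwater: 213.6 T
  seawater cools: 0.274×3990×(T − 63) = 1093.3(T − 63)
1306.9 T = 68875 − 17067 = 51808
T ≈ 39.64 °C — above 0 °C, consistent with complete melting.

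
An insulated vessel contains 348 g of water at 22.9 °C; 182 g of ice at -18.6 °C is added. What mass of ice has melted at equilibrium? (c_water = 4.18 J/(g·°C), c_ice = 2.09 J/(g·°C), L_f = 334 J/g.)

m_melted ≈ 78.6 g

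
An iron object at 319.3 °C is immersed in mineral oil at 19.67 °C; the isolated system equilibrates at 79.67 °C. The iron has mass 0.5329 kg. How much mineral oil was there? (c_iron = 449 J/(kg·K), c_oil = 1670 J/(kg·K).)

m ≈ 0.572 kg

|Q_iron| = |Q_oil|:
0.5329·449·(319.3 − 79.67) = m·1670·(79.67 − 19.67)
100200 m = 57337  ⇒  m ≈ 0.5722 kg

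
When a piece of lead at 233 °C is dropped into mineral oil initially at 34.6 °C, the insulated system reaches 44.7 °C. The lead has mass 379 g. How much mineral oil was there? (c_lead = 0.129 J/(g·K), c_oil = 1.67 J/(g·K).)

m ≈ 546 g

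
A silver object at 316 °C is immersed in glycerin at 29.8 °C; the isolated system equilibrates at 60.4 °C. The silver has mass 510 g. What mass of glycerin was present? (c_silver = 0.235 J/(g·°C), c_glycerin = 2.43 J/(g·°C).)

m ≈ 412 g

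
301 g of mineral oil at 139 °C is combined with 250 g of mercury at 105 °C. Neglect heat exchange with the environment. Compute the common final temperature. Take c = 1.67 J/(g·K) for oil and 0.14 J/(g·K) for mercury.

T_f ≈ 136.8 °C

Heat lost by the oil equals heat gained by the mercury:
301*1.67*(139 − T) = 250*0.14*(T − 105)
502.67(139 − T) = 35(T − 105)
537.67 T = 73546  ⇒  T ≈ 136.79 °C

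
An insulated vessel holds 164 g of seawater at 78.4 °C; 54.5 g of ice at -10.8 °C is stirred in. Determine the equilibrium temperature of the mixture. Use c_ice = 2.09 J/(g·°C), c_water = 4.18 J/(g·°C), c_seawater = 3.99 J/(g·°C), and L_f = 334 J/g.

Energy balance with sensible and latent terms:
warm ice to 0 °C: 54.5×2.09×(0 − (-10.8)) = 1230.2
  melt ice: 54.5×334 = 18203
  meltwater 0→T: 54.5×4.18×T = 227.81 T
  seawater cools: 164×3.99×(T − 78.4) = 654.36(T − 78.4)
882.17 T = 51302 − 19433 = 31869
T ≈ 36.13 °C (positive, so assuming full melt was valid).

T_f ≈ 36.1 °C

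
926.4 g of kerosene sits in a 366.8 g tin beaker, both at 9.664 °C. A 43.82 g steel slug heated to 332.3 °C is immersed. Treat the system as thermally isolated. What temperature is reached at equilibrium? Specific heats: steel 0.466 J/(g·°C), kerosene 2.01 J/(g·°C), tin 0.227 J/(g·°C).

T_f ≈ 13.0 °C

T_f is the heat-capacity-weighted average of the initial temperatures:
T_f = (20.42·332.3 + 1862.1·9.664 + 83.26·9.664) / (20.42 + 1862.1 + 83.26)
    = 25585 / 1965.7 ≈ 13.02 °C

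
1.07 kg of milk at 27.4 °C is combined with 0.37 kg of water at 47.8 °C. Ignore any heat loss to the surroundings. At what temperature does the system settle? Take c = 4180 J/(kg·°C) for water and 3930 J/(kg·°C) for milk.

T_f ≈ 32.9 °C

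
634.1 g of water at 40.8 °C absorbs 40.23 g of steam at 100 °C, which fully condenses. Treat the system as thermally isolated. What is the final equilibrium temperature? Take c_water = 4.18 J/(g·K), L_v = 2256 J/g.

Heat gained plus heat lost sum to zero:
latent heat released on condensation: 40.23·2256 = 90759; condensate cools 100→T: 40.23·4.18·(T − 100) = 168.16(T − 100); water warms: 634.1·4.18·(T − 40.8) = 2650.5(T − 40.8)
2818.7 T = 90759 + 16816 + 108142 = 215717
T ≈ 76.53 °C, under the boiling point, so the assumption holds.

T_f ≈ 76.5 °C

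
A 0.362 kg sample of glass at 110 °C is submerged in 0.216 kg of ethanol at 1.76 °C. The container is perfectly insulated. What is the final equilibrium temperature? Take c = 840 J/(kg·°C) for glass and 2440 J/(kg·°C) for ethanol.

T_f ≈ 41.4 °C

Heat lost by the glass equals heat gained by the ethanol:
0.362·840·(110 − T) = 0.216·2440·(T − 1.76)
304.08(110 − T) = 527.04(T − 1.76)
831.12 T = 34376  ⇒  T ≈ 41.36 °C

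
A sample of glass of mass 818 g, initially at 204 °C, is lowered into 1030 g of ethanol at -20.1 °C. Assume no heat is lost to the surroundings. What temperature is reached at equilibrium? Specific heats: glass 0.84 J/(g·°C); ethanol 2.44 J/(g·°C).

T_f ≈ 28.0 °C

Taking heat into each body as positive, Σ m c ΔT = 0:
818·0.84·(T − 204) + 1030·2.44·(T − (-20.1)) = 0
687.12(T − 204) + 2513.2(T − (-20.1)) = 0
3200.3 T = 89657
T ≈ 28.02 °C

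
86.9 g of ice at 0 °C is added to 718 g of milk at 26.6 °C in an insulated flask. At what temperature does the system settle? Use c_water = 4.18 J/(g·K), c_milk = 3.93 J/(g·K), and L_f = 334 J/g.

Energy conservation, ΣQ = 0:
fusion: m_ice L_f = 86.9×334 = 29025; meltwater 0→T: 86.9×4.18×T = 363.24 T; milk: 2821.7(T − 26.6)
3185 T = 75058 − 29025 = 46034
T ≈ 14.45 °C (positive, so assuming full melt was valid).

T_f ≈ 14.5 °C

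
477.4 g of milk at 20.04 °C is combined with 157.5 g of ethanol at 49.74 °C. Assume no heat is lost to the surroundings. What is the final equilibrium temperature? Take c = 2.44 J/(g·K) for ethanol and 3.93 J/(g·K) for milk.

Conservation of energy gives ΣQ = 0:
157.5·2.44·(T − 49.74) + 477.4·3.93·(T − 20.04) = 0
2260.5 T = 56714
T = 56714 / 2260.5 = 25.1 °C

T_f ≈ 25.1 °C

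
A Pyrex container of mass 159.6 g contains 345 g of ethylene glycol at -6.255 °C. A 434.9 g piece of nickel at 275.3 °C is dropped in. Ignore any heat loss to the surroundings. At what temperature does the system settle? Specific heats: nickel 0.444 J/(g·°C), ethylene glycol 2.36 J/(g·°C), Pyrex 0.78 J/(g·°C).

Net heat exchanged in the isolated system is zero:
434.9×0.444×(T − 275.3) + 345×2.36×(T − (-6.255)) + 159.6×0.78×(T − (-6.255)) = 0
193.1(T − 275.3) + 814.2(T − (-6.255)) + 124.49(T − (-6.255)) = 0
1131.8 T = 47288
T = 47288 / 1131.8 = 41.8 °C

T_f ≈ 41.8 °C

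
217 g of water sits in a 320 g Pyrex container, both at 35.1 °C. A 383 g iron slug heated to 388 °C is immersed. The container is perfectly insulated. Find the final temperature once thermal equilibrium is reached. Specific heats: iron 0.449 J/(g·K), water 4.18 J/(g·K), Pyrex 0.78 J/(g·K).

T_f ≈ 80.8 °C

Conservation of energy gives ΣQ = 0:
383·0.449·(T − 388) + 217·4.18·(T − 35.1) + 320·0.78·(T − 35.1) = 0
171.97(T − 388) + 907.06(T − 35.1) + 249.6(T − 35.1) = 0
(171.97 + 907.06 + 249.6) T = 171.97·388 + 907.06·35.1 + 249.6·35.1
T ≈ 80.78 °C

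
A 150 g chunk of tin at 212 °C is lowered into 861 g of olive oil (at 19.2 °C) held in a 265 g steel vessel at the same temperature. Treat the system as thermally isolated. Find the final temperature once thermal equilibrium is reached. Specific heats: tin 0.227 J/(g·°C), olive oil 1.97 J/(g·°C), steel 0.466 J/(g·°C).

Setting the total heat transfer to zero:
150·0.227·(T − 212) + 861·1.97·(T − 19.2) + 265·0.466·(T − 19.2) = 0
(34.05 + 1696.2 + 123.49) T = 34.05·212 + 1696.2·19.2 + 123.49·19.2
T = 42156/1853.7 ≈ 22.74 °C

T_f ≈ 22.7 °C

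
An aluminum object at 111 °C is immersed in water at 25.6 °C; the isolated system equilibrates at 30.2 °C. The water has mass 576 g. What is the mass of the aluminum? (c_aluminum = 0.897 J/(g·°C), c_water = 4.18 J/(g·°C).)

m ≈ 153 g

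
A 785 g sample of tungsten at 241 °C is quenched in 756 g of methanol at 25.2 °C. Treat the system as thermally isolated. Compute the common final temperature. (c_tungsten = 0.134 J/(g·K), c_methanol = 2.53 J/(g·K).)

T_f ≈ 36.4 °C

Set heat shed by the hot body equal to heat absorbed by the cold body:
785*0.134*(241 − T) = 756*2.53*(T − 25.2)
105.19(241 − T) = 1912.7(T − 25.2)
2017.9 T = 73550  ⇒  T ≈ 36.45 °C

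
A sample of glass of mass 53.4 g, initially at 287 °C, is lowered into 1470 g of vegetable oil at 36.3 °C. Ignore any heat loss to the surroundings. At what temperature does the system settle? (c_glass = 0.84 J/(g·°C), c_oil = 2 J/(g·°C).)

T_f ≈ 40.1 °C

|Q_glass| = |Q_oil|:
53.4×0.84×(287 − T) = 1470×2×(T − 36.3)
44.86(287 − T) = 2940(T − 36.3)
2984.9 T = 119596  ⇒  T ≈ 40.07 °C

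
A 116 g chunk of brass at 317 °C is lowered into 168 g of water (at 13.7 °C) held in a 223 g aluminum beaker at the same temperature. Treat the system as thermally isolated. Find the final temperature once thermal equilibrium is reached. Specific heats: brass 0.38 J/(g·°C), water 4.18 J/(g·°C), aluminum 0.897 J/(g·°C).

T_f ≈ 27.8 °C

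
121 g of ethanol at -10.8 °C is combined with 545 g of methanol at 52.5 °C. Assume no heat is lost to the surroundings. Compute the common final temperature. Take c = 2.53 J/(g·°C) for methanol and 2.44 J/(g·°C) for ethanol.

Net heat exchanged in the isolated system is zero:
545×2.53×(T − 52.5) + 121×2.44×(T − (-10.8)) = 0
(1378.8 + 295.24) T = 1378.8×52.5 + 295.24×(-10.8)
T = 69201 / 1674.1 = 41.3 °C

T_f ≈ 41.3 °C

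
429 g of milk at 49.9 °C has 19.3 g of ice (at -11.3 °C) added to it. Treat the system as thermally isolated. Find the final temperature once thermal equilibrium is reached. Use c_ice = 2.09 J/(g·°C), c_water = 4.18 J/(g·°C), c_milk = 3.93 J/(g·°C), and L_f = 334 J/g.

Let T be the final temperature. ΣQ_i = 0:
ice -11.3→0 °C: 19.3·2.09·11.3 = 455.81
  fusion: m_ice L_f = 19.3·334 = 6446.2
  meltwater 0→T: 19.3·4.18·T = 80.67 T
  milk cools: 429·3.93·(T − 49.9) = 1686(T − 49.9)
1766.6 T = 84130 − 6902 = 77228
T ≈ 43.71 °C (positive, so assuming full melt was valid).

T_f ≈ 43.7 °C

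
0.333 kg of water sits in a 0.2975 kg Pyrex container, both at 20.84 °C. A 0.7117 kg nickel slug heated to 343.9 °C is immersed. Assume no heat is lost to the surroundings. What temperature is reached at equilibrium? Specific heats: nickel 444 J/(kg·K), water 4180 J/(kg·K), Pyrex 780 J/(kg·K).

Energy conservation, ΣQ = 0:
0.7117×444×(T − 343.9) + 0.333×4180×(T − 20.84) + 0.2975×780×(T − 20.84) = 0
1940 T = 142515
T = 142515/1940 ≈ 73.46 °C

T_f ≈ 73.5 °C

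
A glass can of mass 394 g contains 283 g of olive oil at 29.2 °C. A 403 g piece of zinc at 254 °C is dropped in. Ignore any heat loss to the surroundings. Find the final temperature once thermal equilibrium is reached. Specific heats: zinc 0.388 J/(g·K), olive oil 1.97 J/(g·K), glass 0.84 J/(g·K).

Heat gained plus heat lost sum to zero:
403*0.388*(T − 254) + 283*1.97*(T − 29.2) + 394*0.84*(T − 29.2) = 0
156.36(T − 254) + 557.51(T − 29.2) + 330.96(T − 29.2) = 0
1044.8 T = 65660
T = 65660/1044.8 ≈ 62.84 °C

T_f ≈ 62.8 °C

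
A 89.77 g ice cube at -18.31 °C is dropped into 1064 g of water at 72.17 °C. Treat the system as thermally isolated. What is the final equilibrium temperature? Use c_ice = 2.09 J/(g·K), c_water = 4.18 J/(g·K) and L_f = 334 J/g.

Heat gained plus heat lost sum to zero:
warm ice to 0 °C: 89.77×2.09×(0 − (-18.31)) = 3435.3; melt ice: 89.77×334 = 29983; warm the meltwater: 375.24 T; water cools: 1064×4.18×(T − 72.17) = 4447.5(T − 72.17)
4822.8 T = 320978 − 33418 = 287559
T ≈ 59.63 °C (positive, so assuming full melt was valid).

T_f ≈ 59.6 °C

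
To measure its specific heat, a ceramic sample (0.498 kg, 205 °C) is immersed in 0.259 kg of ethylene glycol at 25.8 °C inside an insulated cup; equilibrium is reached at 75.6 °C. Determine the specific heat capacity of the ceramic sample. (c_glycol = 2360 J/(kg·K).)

Conservation of energy gives ΣQ = 0:
0.498×c×(75.6 − 205) + 0.259×2360×(75.6 − 25.8) = 0
-64.44 c = -30440
c = -30440/-64.44 ≈ 472.4 J/(kg·K)

c ≈ 472 J/(kg·K)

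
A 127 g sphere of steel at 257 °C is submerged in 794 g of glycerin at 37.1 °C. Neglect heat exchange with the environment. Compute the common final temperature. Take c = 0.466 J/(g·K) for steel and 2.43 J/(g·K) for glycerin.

T_f ≈ 43.6 °C

Heat gained plus heat lost sum to zero:
127*0.466*(T − 257) + 794*2.43*(T − 37.1) = 0
59.18(T − 257) + 1929.4(T − 37.1) = 0
1988.6 T = 86791
T = 86791 / 1988.6 = 43.6 °C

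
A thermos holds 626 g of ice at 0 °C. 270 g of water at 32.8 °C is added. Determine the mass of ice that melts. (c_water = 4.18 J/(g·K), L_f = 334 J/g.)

m_melted ≈ 111 g

Cooling the water to 0 °C releases 270·4.18·32.8 = 37018 J.
Fully melting the ice requires m_ice L_f = 626·334 = 209084 J.
37018 J < 209084 J, so only part of the ice melts and the system sits at 0 °C.
m_melted·334 = 37018  ⇒  m_melted ≈ 110.8 g.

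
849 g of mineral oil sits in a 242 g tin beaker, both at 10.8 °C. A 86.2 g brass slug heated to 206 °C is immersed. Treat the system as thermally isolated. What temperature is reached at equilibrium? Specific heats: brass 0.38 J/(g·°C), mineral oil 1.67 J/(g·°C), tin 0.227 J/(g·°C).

Let T be the final temperature. ΣQ_i = 0:
86.2*0.38*(T − 206) + 849*1.67*(T − 10.8) + 242*0.227*(T − 10.8) = 0
32.76(T − 206) + 1417.8(T − 10.8) + 54.93(T − 10.8) = 0
1505.5 T = 22654
T = 22654 / 1505.5 = 15 °C

T_f ≈ 15.0 °C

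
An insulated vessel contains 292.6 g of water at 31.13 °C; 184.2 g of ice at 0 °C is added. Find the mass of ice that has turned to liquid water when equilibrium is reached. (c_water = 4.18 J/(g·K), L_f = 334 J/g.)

m_melted ≈ 114 g

Water can give up m c ΔT = 292.6·4.18·31.13 = 38074 J before reaching 0 °C.
Fully melting the ice requires m_ice L_f = 184.2·334 = 61523 J.
That's not enough to melt it all — equilibrium is at 0 °C with ice remaining.
m_melted·334 = 38074  ⇒  m_melted ≈ 114 g.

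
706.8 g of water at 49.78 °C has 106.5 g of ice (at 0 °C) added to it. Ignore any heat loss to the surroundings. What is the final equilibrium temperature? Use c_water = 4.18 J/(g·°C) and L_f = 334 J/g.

T_f ≈ 32.8 °C

Heat gained plus heat lost sum to zero:
latent heat to melt: 106.5×334 = 35571; meltwater 0→T: 106.5×4.18×T = 445.17 T; water cools: 706.8×4.18×(T − 49.78) = 2954.4(T − 49.78)
3399.6 T = 147071 − 35571 = 111500
T ≈ 32.80 °C — above 0 °C, consistent with complete melting.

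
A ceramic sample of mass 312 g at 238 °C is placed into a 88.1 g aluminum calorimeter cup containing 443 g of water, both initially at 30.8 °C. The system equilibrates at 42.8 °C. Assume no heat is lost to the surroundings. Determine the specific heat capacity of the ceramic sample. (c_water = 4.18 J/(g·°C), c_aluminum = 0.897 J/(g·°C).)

c ≈ 0.38 J/(g·°C)

Conservation of energy gives ΣQ = 0:
312·c·(42.8 − 238) + 443·4.18·(42.8 − 30.8) + 88.1·0.897·(42.8 − 30.8) = 0
-60902 c = -23169
c = -23169/-60902 ≈ 0.3804 J/(g·°C)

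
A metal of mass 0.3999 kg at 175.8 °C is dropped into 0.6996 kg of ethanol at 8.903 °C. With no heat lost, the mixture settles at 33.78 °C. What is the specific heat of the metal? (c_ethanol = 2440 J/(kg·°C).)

c ≈ 748 J/(kg·°C)

Heat gained plus heat lost sum to zero:
0.3999×c×(33.78 − 175.8) + 0.6996×2440×(33.78 − 8.903) = 0
-56.79 c = -42466
c = -42466/-56.79 ≈ 747.7 J/(kg·°C)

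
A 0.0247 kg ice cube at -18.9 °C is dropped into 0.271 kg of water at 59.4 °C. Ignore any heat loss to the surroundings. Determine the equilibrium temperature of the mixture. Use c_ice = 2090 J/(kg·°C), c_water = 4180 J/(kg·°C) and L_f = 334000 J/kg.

Taking heat into each body as positive, Σ m c ΔT = 0:
ice -18.9→0 °C: 0.0247·2090·18.9 = 975.67
  melt ice: 0.0247·334000 = 8249.8
  warm the meltwater: 103.25 T
  water cools: 0.271·4180·(T − 59.4) = 1132.8(T − 59.4)
1236 T = 67287 − 9225.5 = 58062
T ≈ 46.97 °C. Since T > 0 °C, the all-ice-melts assumption holds.

T_f ≈ 47.0 °C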